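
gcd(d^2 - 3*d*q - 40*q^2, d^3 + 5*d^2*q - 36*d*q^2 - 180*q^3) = d + 5*q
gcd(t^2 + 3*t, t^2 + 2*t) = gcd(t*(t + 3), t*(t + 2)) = t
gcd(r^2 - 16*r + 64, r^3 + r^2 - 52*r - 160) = r - 8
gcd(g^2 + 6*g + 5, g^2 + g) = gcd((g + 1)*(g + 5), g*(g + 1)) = g + 1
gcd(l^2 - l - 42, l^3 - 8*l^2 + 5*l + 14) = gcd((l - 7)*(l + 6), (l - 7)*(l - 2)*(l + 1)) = l - 7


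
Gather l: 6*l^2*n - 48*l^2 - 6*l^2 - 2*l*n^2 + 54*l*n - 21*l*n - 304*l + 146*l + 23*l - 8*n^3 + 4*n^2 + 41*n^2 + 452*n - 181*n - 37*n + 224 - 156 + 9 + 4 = l^2*(6*n - 54) + l*(-2*n^2 + 33*n - 135) - 8*n^3 + 45*n^2 + 234*n + 81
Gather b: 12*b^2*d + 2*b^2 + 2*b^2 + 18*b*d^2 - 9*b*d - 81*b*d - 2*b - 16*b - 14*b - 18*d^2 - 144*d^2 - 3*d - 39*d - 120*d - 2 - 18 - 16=b^2*(12*d + 4) + b*(18*d^2 - 90*d - 32) - 162*d^2 - 162*d - 36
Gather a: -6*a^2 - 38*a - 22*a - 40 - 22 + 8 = -6*a^2 - 60*a - 54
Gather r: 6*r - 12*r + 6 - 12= -6*r - 6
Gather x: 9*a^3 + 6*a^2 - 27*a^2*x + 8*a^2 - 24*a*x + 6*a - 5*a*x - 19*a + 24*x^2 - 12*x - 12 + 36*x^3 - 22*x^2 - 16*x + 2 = 9*a^3 + 14*a^2 - 13*a + 36*x^3 + 2*x^2 + x*(-27*a^2 - 29*a - 28) - 10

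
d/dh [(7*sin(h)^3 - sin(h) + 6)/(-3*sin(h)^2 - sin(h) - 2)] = (-21*sin(h)^4 - 14*sin(h)^3 - 45*sin(h)^2 + 36*sin(h) + 8)*cos(h)/(3*sin(h)^2 + sin(h) + 2)^2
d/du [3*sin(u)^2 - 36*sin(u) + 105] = 6*(sin(u) - 6)*cos(u)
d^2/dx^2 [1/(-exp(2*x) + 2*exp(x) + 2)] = 2*(4*(1 - exp(x))^2*exp(x) + (2*exp(x) - 1)*(-exp(2*x) + 2*exp(x) + 2))*exp(x)/(-exp(2*x) + 2*exp(x) + 2)^3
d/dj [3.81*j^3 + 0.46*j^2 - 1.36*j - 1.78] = 11.43*j^2 + 0.92*j - 1.36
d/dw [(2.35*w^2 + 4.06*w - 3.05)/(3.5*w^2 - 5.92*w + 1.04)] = (-28.122*w^2 + 26.238*w - 13.8336)/(12.25*w^4 - 41.44*w^3 + 42.3264*w^2 - 12.3136*w + 1.0816)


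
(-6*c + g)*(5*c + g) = -30*c^2 - c*g + g^2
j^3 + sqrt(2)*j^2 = j^2*(j + sqrt(2))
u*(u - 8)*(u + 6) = u^3 - 2*u^2 - 48*u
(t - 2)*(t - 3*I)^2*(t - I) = t^4 - 2*t^3 - 7*I*t^3 - 15*t^2 + 14*I*t^2 + 30*t + 9*I*t - 18*I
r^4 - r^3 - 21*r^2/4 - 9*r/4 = r*(r - 3)*(r + 1/2)*(r + 3/2)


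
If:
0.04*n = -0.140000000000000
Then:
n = -3.50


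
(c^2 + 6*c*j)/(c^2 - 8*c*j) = (c + 6*j)/(c - 8*j)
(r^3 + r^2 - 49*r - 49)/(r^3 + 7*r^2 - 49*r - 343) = (r + 1)/(r + 7)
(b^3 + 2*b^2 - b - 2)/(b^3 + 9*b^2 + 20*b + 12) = (b - 1)/(b + 6)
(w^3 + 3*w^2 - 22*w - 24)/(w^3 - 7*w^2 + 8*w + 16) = (w + 6)/(w - 4)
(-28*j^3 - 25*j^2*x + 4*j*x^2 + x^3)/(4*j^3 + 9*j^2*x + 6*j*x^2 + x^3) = (-28*j^2 + 3*j*x + x^2)/(4*j^2 + 5*j*x + x^2)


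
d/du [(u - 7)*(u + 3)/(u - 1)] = (u^2 - 2*u + 25)/(u^2 - 2*u + 1)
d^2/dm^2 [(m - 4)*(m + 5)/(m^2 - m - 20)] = 4*(m^3 + 60*m - 20)/(m^6 - 3*m^5 - 57*m^4 + 119*m^3 + 1140*m^2 - 1200*m - 8000)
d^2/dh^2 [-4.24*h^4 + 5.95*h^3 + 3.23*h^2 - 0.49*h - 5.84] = -50.88*h^2 + 35.7*h + 6.46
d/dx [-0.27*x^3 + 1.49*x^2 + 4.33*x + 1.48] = -0.81*x^2 + 2.98*x + 4.33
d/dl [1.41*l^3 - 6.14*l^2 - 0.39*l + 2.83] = 4.23*l^2 - 12.28*l - 0.39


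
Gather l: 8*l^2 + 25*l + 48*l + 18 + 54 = 8*l^2 + 73*l + 72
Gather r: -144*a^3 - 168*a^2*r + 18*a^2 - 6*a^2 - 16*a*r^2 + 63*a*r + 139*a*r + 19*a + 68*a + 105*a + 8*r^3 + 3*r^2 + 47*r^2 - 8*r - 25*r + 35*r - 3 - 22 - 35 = -144*a^3 + 12*a^2 + 192*a + 8*r^3 + r^2*(50 - 16*a) + r*(-168*a^2 + 202*a + 2) - 60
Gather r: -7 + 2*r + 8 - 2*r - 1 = 0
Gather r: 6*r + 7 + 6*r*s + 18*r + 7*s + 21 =r*(6*s + 24) + 7*s + 28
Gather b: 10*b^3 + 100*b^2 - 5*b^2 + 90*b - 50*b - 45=10*b^3 + 95*b^2 + 40*b - 45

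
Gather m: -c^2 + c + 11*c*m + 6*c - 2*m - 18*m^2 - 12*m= -c^2 + 7*c - 18*m^2 + m*(11*c - 14)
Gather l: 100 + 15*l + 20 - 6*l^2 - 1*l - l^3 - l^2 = -l^3 - 7*l^2 + 14*l + 120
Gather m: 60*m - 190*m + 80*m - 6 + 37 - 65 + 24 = -50*m - 10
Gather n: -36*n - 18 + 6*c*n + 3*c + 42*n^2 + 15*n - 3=3*c + 42*n^2 + n*(6*c - 21) - 21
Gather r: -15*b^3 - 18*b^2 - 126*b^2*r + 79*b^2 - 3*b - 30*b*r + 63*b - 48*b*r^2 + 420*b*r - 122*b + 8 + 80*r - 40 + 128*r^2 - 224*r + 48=-15*b^3 + 61*b^2 - 62*b + r^2*(128 - 48*b) + r*(-126*b^2 + 390*b - 144) + 16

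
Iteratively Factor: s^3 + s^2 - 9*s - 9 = (s + 3)*(s^2 - 2*s - 3) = (s + 1)*(s + 3)*(s - 3)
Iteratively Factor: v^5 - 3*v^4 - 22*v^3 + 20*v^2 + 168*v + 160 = (v + 2)*(v^4 - 5*v^3 - 12*v^2 + 44*v + 80) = (v + 2)^2*(v^3 - 7*v^2 + 2*v + 40) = (v - 5)*(v + 2)^2*(v^2 - 2*v - 8) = (v - 5)*(v + 2)^3*(v - 4)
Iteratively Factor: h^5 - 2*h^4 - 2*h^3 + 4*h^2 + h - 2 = (h - 1)*(h^4 - h^3 - 3*h^2 + h + 2) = (h - 1)*(h + 1)*(h^3 - 2*h^2 - h + 2) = (h - 1)*(h + 1)^2*(h^2 - 3*h + 2) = (h - 2)*(h - 1)*(h + 1)^2*(h - 1)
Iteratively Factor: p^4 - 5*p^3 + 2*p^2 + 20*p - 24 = (p - 2)*(p^3 - 3*p^2 - 4*p + 12) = (p - 2)^2*(p^2 - p - 6) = (p - 2)^2*(p + 2)*(p - 3)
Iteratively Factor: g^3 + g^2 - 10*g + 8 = (g - 1)*(g^2 + 2*g - 8) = (g - 2)*(g - 1)*(g + 4)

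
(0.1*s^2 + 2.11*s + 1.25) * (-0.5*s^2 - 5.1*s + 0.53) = -0.05*s^4 - 1.565*s^3 - 11.333*s^2 - 5.2567*s + 0.6625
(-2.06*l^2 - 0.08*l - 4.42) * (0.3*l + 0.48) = -0.618*l^3 - 1.0128*l^2 - 1.3644*l - 2.1216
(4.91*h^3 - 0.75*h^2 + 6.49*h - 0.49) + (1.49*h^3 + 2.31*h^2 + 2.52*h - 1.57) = 6.4*h^3 + 1.56*h^2 + 9.01*h - 2.06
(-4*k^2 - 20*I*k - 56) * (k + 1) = -4*k^3 - 4*k^2 - 20*I*k^2 - 56*k - 20*I*k - 56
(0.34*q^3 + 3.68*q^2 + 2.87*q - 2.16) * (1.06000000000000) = 0.3604*q^3 + 3.9008*q^2 + 3.0422*q - 2.2896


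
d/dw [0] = 0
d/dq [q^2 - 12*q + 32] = 2*q - 12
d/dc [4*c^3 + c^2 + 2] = 2*c*(6*c + 1)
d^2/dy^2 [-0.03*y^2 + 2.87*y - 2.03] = -0.0600000000000000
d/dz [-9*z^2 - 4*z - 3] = -18*z - 4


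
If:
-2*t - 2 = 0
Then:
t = -1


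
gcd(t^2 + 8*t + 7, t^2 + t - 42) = t + 7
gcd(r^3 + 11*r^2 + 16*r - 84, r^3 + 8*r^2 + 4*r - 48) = r^2 + 4*r - 12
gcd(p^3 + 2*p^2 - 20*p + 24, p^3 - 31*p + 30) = p + 6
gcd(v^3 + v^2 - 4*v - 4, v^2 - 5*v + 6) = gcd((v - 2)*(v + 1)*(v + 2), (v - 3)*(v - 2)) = v - 2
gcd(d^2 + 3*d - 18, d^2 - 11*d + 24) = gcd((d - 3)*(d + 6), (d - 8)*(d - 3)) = d - 3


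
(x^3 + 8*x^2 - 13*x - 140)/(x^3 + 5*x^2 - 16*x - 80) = (x + 7)/(x + 4)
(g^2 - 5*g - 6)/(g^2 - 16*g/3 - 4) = 3*(g + 1)/(3*g + 2)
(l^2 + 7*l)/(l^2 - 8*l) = (l + 7)/(l - 8)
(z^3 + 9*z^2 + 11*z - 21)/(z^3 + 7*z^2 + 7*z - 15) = (z + 7)/(z + 5)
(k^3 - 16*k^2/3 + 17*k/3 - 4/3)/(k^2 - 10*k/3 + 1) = (k^2 - 5*k + 4)/(k - 3)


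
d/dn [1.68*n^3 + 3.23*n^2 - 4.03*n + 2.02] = 5.04*n^2 + 6.46*n - 4.03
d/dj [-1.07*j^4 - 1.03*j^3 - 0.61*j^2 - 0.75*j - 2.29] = -4.28*j^3 - 3.09*j^2 - 1.22*j - 0.75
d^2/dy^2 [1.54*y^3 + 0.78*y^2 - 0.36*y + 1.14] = 9.24*y + 1.56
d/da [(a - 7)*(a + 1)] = 2*a - 6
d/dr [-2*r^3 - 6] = -6*r^2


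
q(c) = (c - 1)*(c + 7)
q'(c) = 2*c + 6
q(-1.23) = -12.87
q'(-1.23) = 3.54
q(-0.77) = -11.03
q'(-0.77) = 4.46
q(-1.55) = -13.90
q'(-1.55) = 2.90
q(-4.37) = -14.12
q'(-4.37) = -2.74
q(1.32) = 2.66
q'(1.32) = 8.64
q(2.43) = 13.48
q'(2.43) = 10.86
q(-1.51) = -13.78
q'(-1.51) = 2.98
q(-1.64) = -14.15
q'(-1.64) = 2.72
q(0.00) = -7.00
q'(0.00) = 6.00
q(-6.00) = -7.00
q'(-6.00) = -6.00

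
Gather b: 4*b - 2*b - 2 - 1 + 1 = 2*b - 2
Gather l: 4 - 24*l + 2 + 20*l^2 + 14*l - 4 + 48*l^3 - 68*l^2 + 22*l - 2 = 48*l^3 - 48*l^2 + 12*l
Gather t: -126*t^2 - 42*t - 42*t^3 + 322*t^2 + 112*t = -42*t^3 + 196*t^2 + 70*t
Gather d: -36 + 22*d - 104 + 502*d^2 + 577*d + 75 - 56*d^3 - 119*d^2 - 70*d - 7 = -56*d^3 + 383*d^2 + 529*d - 72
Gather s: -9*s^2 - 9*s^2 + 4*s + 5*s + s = -18*s^2 + 10*s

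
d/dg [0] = 0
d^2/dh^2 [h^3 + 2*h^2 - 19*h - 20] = 6*h + 4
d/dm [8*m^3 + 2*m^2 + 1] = 4*m*(6*m + 1)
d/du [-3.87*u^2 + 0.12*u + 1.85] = 0.12 - 7.74*u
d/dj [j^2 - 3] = 2*j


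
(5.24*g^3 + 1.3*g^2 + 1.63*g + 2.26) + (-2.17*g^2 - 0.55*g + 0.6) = 5.24*g^3 - 0.87*g^2 + 1.08*g + 2.86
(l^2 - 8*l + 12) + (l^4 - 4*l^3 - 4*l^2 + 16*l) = l^4 - 4*l^3 - 3*l^2 + 8*l + 12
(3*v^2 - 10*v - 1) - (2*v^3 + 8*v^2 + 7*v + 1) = -2*v^3 - 5*v^2 - 17*v - 2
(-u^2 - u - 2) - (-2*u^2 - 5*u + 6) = u^2 + 4*u - 8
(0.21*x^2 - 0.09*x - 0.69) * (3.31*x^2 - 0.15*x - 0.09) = 0.6951*x^4 - 0.3294*x^3 - 2.2893*x^2 + 0.1116*x + 0.0621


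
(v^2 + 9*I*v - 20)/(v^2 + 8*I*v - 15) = (v + 4*I)/(v + 3*I)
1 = 1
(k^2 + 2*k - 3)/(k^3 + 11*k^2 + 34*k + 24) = (k^2 + 2*k - 3)/(k^3 + 11*k^2 + 34*k + 24)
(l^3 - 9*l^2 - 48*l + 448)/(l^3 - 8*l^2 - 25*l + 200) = (l^2 - l - 56)/(l^2 - 25)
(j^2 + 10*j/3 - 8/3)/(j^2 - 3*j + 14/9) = 3*(j + 4)/(3*j - 7)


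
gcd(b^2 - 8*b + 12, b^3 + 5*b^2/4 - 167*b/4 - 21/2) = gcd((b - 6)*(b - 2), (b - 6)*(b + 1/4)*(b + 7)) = b - 6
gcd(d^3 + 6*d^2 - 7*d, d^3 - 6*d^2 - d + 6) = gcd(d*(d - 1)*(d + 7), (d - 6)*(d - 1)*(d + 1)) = d - 1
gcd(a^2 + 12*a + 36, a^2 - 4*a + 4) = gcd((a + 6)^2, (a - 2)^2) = 1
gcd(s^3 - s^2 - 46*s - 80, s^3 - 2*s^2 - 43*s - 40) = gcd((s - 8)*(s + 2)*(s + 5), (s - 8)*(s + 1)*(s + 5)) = s^2 - 3*s - 40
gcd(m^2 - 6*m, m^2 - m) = m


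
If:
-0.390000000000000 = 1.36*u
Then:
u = -0.29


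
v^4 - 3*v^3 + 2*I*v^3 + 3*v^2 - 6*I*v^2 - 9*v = v*(v - 3)*(v - I)*(v + 3*I)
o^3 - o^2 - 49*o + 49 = (o - 7)*(o - 1)*(o + 7)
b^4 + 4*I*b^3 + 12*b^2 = b^2*(b - 2*I)*(b + 6*I)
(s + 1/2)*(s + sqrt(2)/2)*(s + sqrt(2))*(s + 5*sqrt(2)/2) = s^4 + s^3/2 + 4*sqrt(2)*s^3 + 2*sqrt(2)*s^2 + 17*s^2/2 + 5*sqrt(2)*s/2 + 17*s/4 + 5*sqrt(2)/4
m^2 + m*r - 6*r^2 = (m - 2*r)*(m + 3*r)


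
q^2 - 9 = (q - 3)*(q + 3)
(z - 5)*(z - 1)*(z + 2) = z^3 - 4*z^2 - 7*z + 10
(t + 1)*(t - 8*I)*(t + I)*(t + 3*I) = t^4 + t^3 - 4*I*t^3 + 29*t^2 - 4*I*t^2 + 29*t + 24*I*t + 24*I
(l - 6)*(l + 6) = l^2 - 36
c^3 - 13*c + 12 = (c - 3)*(c - 1)*(c + 4)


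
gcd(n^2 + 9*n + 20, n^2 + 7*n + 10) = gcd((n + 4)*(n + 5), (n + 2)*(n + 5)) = n + 5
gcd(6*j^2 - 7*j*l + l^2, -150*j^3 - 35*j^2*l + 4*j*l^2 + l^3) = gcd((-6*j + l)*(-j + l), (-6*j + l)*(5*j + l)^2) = 6*j - l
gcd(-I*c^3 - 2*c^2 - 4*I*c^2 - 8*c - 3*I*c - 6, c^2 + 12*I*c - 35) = 1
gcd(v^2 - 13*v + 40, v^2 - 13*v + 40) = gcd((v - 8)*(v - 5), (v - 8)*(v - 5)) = v^2 - 13*v + 40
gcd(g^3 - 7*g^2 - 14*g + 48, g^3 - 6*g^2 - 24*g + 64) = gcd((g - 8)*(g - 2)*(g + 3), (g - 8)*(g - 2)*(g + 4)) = g^2 - 10*g + 16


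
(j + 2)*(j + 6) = j^2 + 8*j + 12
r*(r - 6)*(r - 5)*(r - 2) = r^4 - 13*r^3 + 52*r^2 - 60*r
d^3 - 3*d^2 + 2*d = d*(d - 2)*(d - 1)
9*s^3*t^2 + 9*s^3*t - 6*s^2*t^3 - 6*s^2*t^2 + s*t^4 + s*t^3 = t*(-3*s + t)^2*(s*t + s)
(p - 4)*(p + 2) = p^2 - 2*p - 8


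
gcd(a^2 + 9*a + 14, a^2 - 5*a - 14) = a + 2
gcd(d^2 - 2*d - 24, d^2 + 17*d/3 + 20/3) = d + 4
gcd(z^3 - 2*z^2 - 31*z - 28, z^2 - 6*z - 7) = z^2 - 6*z - 7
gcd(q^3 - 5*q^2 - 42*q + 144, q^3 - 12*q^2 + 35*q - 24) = q^2 - 11*q + 24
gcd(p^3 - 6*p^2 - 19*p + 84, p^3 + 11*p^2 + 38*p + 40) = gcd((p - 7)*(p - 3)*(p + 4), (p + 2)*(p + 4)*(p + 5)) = p + 4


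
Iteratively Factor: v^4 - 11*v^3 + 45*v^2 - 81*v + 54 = (v - 2)*(v^3 - 9*v^2 + 27*v - 27) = (v - 3)*(v - 2)*(v^2 - 6*v + 9) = (v - 3)^2*(v - 2)*(v - 3)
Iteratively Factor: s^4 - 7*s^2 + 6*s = (s)*(s^3 - 7*s + 6) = s*(s - 1)*(s^2 + s - 6) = s*(s - 1)*(s + 3)*(s - 2)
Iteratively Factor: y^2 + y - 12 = (y + 4)*(y - 3)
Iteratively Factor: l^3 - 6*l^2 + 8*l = (l)*(l^2 - 6*l + 8) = l*(l - 2)*(l - 4)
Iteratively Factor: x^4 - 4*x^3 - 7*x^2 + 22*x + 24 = (x + 2)*(x^3 - 6*x^2 + 5*x + 12) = (x - 4)*(x + 2)*(x^2 - 2*x - 3) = (x - 4)*(x + 1)*(x + 2)*(x - 3)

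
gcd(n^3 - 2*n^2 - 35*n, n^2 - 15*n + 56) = n - 7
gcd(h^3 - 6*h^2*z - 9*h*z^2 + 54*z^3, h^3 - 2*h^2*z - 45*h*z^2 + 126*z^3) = h^2 - 9*h*z + 18*z^2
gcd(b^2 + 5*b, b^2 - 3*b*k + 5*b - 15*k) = b + 5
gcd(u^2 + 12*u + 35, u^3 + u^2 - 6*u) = 1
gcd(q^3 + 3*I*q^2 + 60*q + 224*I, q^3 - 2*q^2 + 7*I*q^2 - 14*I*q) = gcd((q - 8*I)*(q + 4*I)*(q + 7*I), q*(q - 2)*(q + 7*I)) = q + 7*I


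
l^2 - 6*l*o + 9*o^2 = (l - 3*o)^2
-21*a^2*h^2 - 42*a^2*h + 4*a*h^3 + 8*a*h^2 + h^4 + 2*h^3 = h*(-3*a + h)*(7*a + h)*(h + 2)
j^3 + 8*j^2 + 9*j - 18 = (j - 1)*(j + 3)*(j + 6)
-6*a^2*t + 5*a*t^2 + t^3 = t*(-a + t)*(6*a + t)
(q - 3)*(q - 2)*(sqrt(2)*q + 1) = sqrt(2)*q^3 - 5*sqrt(2)*q^2 + q^2 - 5*q + 6*sqrt(2)*q + 6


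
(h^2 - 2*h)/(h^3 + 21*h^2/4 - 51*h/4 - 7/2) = 4*h/(4*h^2 + 29*h + 7)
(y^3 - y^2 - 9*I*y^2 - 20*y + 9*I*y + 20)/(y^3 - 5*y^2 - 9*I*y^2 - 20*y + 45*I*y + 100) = (y - 1)/(y - 5)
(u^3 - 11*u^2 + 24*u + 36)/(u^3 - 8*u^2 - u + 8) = (u^2 - 12*u + 36)/(u^2 - 9*u + 8)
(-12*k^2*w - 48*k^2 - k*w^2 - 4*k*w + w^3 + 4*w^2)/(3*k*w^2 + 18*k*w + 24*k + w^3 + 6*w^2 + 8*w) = (-4*k + w)/(w + 2)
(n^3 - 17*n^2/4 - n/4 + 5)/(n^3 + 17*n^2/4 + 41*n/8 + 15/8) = 2*(4*n^2 - 21*n + 20)/(8*n^2 + 26*n + 15)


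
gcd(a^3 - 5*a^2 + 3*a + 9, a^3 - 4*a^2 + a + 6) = a^2 - 2*a - 3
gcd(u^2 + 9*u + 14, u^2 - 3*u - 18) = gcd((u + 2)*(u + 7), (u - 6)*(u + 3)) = 1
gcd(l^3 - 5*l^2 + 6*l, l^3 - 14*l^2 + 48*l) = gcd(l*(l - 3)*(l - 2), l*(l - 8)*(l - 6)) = l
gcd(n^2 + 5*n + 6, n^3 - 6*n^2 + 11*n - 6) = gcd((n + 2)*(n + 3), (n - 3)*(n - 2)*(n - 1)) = 1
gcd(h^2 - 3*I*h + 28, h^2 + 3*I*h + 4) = h + 4*I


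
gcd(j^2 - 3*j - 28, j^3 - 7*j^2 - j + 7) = j - 7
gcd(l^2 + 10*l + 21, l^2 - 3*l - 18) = l + 3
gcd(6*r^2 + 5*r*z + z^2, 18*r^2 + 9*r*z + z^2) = 3*r + z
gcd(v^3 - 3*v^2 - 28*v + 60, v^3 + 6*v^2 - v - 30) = v^2 + 3*v - 10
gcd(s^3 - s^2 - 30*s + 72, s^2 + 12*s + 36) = s + 6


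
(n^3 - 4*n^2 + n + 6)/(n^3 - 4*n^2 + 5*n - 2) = (n^2 - 2*n - 3)/(n^2 - 2*n + 1)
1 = 1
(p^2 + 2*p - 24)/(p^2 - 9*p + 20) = (p + 6)/(p - 5)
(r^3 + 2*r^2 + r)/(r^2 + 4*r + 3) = r*(r + 1)/(r + 3)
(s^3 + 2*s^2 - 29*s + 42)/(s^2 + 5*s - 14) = s - 3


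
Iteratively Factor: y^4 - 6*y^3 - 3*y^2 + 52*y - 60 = (y - 5)*(y^3 - y^2 - 8*y + 12) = (y - 5)*(y - 2)*(y^2 + y - 6) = (y - 5)*(y - 2)^2*(y + 3)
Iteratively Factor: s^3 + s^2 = (s + 1)*(s^2) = s*(s + 1)*(s)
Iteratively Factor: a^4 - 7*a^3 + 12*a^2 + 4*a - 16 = (a - 4)*(a^3 - 3*a^2 + 4) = (a - 4)*(a - 2)*(a^2 - a - 2) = (a - 4)*(a - 2)*(a + 1)*(a - 2)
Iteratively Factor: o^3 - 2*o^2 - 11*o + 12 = (o - 1)*(o^2 - o - 12) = (o - 4)*(o - 1)*(o + 3)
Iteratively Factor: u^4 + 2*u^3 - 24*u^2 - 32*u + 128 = (u - 2)*(u^3 + 4*u^2 - 16*u - 64) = (u - 2)*(u + 4)*(u^2 - 16) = (u - 2)*(u + 4)^2*(u - 4)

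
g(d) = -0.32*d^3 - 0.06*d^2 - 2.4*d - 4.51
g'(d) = -0.96*d^2 - 0.12*d - 2.4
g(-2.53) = 6.36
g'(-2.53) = -8.24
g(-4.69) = 38.44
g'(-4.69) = -22.95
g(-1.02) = -1.78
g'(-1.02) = -3.28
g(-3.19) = 12.92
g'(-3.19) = -11.79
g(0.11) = -4.78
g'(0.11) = -2.42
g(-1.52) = 0.12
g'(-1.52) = -4.44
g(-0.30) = -3.79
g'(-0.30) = -2.45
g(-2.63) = 7.21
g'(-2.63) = -8.72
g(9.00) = -264.25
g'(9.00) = -81.24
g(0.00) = -4.51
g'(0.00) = -2.40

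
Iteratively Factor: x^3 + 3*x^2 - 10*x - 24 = (x - 3)*(x^2 + 6*x + 8) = (x - 3)*(x + 2)*(x + 4)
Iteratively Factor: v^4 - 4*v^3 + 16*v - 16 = (v - 2)*(v^3 - 2*v^2 - 4*v + 8) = (v - 2)*(v + 2)*(v^2 - 4*v + 4) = (v - 2)^2*(v + 2)*(v - 2)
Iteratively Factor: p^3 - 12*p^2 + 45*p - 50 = (p - 5)*(p^2 - 7*p + 10) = (p - 5)*(p - 2)*(p - 5)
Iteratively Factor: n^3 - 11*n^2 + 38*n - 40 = (n - 4)*(n^2 - 7*n + 10) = (n - 4)*(n - 2)*(n - 5)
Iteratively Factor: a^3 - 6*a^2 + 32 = (a + 2)*(a^2 - 8*a + 16) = (a - 4)*(a + 2)*(a - 4)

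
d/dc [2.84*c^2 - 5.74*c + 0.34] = 5.68*c - 5.74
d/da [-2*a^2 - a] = -4*a - 1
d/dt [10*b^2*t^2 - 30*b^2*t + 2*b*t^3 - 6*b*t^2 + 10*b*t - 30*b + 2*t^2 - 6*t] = 20*b^2*t - 30*b^2 + 6*b*t^2 - 12*b*t + 10*b + 4*t - 6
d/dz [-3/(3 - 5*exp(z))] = -15*exp(z)/(5*exp(z) - 3)^2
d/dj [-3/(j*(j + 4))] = 6*(j + 2)/(j^2*(j + 4)^2)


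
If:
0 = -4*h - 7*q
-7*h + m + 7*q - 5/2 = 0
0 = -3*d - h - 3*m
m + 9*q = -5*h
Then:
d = 25/228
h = -35/152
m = -5/152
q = 5/38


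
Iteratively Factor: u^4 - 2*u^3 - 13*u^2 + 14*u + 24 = (u + 3)*(u^3 - 5*u^2 + 2*u + 8) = (u + 1)*(u + 3)*(u^2 - 6*u + 8) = (u - 2)*(u + 1)*(u + 3)*(u - 4)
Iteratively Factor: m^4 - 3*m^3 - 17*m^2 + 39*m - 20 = (m + 4)*(m^3 - 7*m^2 + 11*m - 5) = (m - 1)*(m + 4)*(m^2 - 6*m + 5) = (m - 5)*(m - 1)*(m + 4)*(m - 1)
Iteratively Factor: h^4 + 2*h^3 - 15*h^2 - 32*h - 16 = (h + 1)*(h^3 + h^2 - 16*h - 16) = (h + 1)*(h + 4)*(h^2 - 3*h - 4) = (h + 1)^2*(h + 4)*(h - 4)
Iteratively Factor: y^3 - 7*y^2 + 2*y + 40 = (y - 4)*(y^2 - 3*y - 10) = (y - 4)*(y + 2)*(y - 5)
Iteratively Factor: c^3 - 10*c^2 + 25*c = (c)*(c^2 - 10*c + 25) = c*(c - 5)*(c - 5)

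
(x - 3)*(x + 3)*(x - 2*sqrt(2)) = x^3 - 2*sqrt(2)*x^2 - 9*x + 18*sqrt(2)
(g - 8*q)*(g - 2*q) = g^2 - 10*g*q + 16*q^2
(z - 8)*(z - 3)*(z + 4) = z^3 - 7*z^2 - 20*z + 96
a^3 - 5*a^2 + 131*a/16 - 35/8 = (a - 2)*(a - 7/4)*(a - 5/4)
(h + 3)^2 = h^2 + 6*h + 9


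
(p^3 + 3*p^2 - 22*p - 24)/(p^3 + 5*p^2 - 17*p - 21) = (p^2 + 2*p - 24)/(p^2 + 4*p - 21)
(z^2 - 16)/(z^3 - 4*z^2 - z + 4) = (z + 4)/(z^2 - 1)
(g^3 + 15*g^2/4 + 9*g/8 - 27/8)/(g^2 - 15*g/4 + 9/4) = (2*g^2 + 9*g + 9)/(2*(g - 3))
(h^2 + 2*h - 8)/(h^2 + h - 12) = (h - 2)/(h - 3)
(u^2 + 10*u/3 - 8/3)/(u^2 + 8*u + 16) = (u - 2/3)/(u + 4)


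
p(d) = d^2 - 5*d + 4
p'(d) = 2*d - 5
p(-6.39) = 76.78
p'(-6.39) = -17.78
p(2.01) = -2.01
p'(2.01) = -0.98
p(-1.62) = 14.72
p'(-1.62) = -8.24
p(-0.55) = 7.05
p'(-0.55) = -6.10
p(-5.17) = 56.58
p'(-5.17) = -15.34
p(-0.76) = 8.38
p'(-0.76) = -6.52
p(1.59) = -1.42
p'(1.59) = -1.82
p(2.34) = -2.22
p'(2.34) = -0.32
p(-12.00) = 208.00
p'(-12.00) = -29.00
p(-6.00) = 70.00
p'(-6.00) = -17.00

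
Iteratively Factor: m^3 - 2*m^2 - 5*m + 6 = (m - 3)*(m^2 + m - 2) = (m - 3)*(m - 1)*(m + 2)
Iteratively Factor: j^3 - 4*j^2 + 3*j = (j - 1)*(j^2 - 3*j) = (j - 3)*(j - 1)*(j)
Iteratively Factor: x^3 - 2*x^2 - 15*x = (x + 3)*(x^2 - 5*x) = (x - 5)*(x + 3)*(x)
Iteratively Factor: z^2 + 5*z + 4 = (z + 1)*(z + 4)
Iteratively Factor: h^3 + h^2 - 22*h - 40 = (h - 5)*(h^2 + 6*h + 8) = (h - 5)*(h + 4)*(h + 2)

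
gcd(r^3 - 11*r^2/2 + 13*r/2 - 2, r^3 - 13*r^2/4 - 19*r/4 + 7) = r^2 - 5*r + 4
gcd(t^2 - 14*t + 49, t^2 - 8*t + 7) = t - 7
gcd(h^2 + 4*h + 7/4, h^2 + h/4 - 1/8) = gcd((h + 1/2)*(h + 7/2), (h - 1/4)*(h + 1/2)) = h + 1/2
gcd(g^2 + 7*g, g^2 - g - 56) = g + 7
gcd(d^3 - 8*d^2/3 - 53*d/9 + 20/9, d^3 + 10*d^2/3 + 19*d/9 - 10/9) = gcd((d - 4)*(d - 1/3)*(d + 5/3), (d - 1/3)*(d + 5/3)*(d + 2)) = d^2 + 4*d/3 - 5/9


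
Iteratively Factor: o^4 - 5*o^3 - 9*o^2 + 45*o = (o - 5)*(o^3 - 9*o) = (o - 5)*(o - 3)*(o^2 + 3*o) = (o - 5)*(o - 3)*(o + 3)*(o)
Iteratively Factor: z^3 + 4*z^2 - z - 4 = (z + 4)*(z^2 - 1) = (z - 1)*(z + 4)*(z + 1)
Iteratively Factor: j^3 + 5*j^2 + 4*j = (j + 1)*(j^2 + 4*j) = j*(j + 1)*(j + 4)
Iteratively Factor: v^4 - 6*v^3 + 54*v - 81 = (v - 3)*(v^3 - 3*v^2 - 9*v + 27) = (v - 3)^2*(v^2 - 9) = (v - 3)^2*(v + 3)*(v - 3)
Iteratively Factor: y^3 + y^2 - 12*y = (y - 3)*(y^2 + 4*y) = y*(y - 3)*(y + 4)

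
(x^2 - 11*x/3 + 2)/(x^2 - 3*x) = (x - 2/3)/x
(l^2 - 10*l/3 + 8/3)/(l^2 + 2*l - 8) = (l - 4/3)/(l + 4)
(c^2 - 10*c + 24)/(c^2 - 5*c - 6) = (c - 4)/(c + 1)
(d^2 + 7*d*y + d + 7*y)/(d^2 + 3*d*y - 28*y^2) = (-d - 1)/(-d + 4*y)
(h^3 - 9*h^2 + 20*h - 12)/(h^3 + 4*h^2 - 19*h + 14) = (h - 6)/(h + 7)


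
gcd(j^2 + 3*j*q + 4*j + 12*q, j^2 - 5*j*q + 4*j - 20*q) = j + 4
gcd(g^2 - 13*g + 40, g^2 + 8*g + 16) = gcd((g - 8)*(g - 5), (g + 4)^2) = 1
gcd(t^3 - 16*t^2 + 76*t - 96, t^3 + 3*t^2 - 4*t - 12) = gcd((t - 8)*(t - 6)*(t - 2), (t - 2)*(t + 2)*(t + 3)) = t - 2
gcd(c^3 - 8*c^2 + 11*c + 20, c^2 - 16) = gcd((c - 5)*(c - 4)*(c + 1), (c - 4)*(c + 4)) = c - 4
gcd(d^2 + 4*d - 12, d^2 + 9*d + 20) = 1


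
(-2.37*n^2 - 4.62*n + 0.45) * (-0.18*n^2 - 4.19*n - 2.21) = 0.4266*n^4 + 10.7619*n^3 + 24.5145*n^2 + 8.3247*n - 0.9945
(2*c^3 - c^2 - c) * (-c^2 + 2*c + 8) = -2*c^5 + 5*c^4 + 15*c^3 - 10*c^2 - 8*c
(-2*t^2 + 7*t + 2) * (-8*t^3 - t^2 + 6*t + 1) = 16*t^5 - 54*t^4 - 35*t^3 + 38*t^2 + 19*t + 2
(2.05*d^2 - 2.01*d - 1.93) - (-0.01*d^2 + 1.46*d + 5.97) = 2.06*d^2 - 3.47*d - 7.9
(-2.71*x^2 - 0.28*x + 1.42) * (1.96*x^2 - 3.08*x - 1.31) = -5.3116*x^4 + 7.798*x^3 + 7.1957*x^2 - 4.0068*x - 1.8602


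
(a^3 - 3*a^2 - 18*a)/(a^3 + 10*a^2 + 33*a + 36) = a*(a - 6)/(a^2 + 7*a + 12)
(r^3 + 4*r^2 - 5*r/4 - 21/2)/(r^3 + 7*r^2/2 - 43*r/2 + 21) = (r^2 + 11*r/2 + 7)/(r^2 + 5*r - 14)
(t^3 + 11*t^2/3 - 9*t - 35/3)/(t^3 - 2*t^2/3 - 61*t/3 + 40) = (3*t^2 - 4*t - 7)/(3*t^2 - 17*t + 24)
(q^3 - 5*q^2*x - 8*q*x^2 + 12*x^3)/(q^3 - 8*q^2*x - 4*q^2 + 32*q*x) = (q^3 - 5*q^2*x - 8*q*x^2 + 12*x^3)/(q*(q^2 - 8*q*x - 4*q + 32*x))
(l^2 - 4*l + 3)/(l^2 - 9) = (l - 1)/(l + 3)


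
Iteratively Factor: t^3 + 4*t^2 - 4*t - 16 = (t + 2)*(t^2 + 2*t - 8) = (t - 2)*(t + 2)*(t + 4)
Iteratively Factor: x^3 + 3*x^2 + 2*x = (x + 2)*(x^2 + x) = x*(x + 2)*(x + 1)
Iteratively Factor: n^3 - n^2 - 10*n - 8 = (n + 1)*(n^2 - 2*n - 8) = (n + 1)*(n + 2)*(n - 4)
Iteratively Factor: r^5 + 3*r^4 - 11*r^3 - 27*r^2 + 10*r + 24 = (r + 1)*(r^4 + 2*r^3 - 13*r^2 - 14*r + 24) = (r - 1)*(r + 1)*(r^3 + 3*r^2 - 10*r - 24) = (r - 1)*(r + 1)*(r + 4)*(r^2 - r - 6) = (r - 1)*(r + 1)*(r + 2)*(r + 4)*(r - 3)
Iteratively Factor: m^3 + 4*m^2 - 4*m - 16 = (m + 4)*(m^2 - 4) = (m + 2)*(m + 4)*(m - 2)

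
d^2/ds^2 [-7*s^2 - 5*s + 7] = -14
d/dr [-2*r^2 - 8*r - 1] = -4*r - 8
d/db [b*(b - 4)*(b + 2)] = 3*b^2 - 4*b - 8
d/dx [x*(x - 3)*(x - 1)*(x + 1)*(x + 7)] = 5*x^4 + 16*x^3 - 66*x^2 - 8*x + 21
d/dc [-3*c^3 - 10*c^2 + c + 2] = -9*c^2 - 20*c + 1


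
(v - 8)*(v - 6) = v^2 - 14*v + 48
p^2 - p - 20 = (p - 5)*(p + 4)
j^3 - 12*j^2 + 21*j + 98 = (j - 7)^2*(j + 2)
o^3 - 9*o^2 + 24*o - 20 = (o - 5)*(o - 2)^2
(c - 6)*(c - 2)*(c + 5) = c^3 - 3*c^2 - 28*c + 60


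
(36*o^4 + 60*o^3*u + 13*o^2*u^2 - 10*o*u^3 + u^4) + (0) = 36*o^4 + 60*o^3*u + 13*o^2*u^2 - 10*o*u^3 + u^4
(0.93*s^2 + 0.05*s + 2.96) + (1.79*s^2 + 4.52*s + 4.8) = 2.72*s^2 + 4.57*s + 7.76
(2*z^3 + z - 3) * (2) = 4*z^3 + 2*z - 6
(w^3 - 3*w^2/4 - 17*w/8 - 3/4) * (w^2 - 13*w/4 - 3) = w^5 - 4*w^4 - 43*w^3/16 + 269*w^2/32 + 141*w/16 + 9/4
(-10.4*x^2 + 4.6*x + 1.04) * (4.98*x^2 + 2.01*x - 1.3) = -51.792*x^4 + 2.004*x^3 + 27.9452*x^2 - 3.8896*x - 1.352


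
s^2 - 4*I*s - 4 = (s - 2*I)^2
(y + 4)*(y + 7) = y^2 + 11*y + 28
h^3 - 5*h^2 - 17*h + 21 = (h - 7)*(h - 1)*(h + 3)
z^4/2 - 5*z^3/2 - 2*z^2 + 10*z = z*(z/2 + 1)*(z - 5)*(z - 2)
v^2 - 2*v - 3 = (v - 3)*(v + 1)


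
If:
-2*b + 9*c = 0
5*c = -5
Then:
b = -9/2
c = -1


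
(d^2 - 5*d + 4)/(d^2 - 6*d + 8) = (d - 1)/(d - 2)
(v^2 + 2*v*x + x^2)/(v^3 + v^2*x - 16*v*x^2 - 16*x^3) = (-v - x)/(-v^2 + 16*x^2)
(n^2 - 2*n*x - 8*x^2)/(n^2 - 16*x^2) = (n + 2*x)/(n + 4*x)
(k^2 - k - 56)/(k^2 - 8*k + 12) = (k^2 - k - 56)/(k^2 - 8*k + 12)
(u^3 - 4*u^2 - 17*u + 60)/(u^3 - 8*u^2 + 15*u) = (u + 4)/u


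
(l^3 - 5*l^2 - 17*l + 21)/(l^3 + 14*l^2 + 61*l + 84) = (l^2 - 8*l + 7)/(l^2 + 11*l + 28)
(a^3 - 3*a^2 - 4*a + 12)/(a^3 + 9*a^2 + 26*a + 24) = (a^2 - 5*a + 6)/(a^2 + 7*a + 12)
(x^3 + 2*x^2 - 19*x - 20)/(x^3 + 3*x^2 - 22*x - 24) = (x + 5)/(x + 6)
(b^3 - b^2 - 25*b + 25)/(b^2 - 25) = b - 1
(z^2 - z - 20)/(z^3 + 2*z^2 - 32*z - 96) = (z - 5)/(z^2 - 2*z - 24)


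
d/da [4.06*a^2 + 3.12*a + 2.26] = 8.12*a + 3.12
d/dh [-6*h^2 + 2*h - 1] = 2 - 12*h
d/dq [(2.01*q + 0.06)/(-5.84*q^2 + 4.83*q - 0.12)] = (11.7384*q^2 + 0.700799999999999*q - 0.531)/(34.1056*q^4 - 56.4144*q^3 + 24.7305*q^2 - 1.1592*q + 0.0144)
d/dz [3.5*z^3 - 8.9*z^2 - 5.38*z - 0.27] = 10.5*z^2 - 17.8*z - 5.38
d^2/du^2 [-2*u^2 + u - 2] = -4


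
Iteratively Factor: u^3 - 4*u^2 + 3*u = (u - 3)*(u^2 - u) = (u - 3)*(u - 1)*(u)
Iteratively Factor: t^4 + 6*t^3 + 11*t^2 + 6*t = (t + 3)*(t^3 + 3*t^2 + 2*t) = (t + 2)*(t + 3)*(t^2 + t) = (t + 1)*(t + 2)*(t + 3)*(t)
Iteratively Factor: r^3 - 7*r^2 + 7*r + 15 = (r + 1)*(r^2 - 8*r + 15) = (r - 5)*(r + 1)*(r - 3)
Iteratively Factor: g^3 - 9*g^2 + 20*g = (g)*(g^2 - 9*g + 20) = g*(g - 4)*(g - 5)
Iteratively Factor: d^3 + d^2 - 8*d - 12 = (d + 2)*(d^2 - d - 6) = (d - 3)*(d + 2)*(d + 2)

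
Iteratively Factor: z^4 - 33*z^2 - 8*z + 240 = (z + 4)*(z^3 - 4*z^2 - 17*z + 60) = (z + 4)^2*(z^2 - 8*z + 15) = (z - 3)*(z + 4)^2*(z - 5)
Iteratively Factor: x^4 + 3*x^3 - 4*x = (x + 2)*(x^3 + x^2 - 2*x) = x*(x + 2)*(x^2 + x - 2) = x*(x + 2)^2*(x - 1)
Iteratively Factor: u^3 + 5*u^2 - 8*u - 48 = (u - 3)*(u^2 + 8*u + 16) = (u - 3)*(u + 4)*(u + 4)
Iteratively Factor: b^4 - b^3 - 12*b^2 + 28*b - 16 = (b - 2)*(b^3 + b^2 - 10*b + 8) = (b - 2)*(b - 1)*(b^2 + 2*b - 8) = (b - 2)*(b - 1)*(b + 4)*(b - 2)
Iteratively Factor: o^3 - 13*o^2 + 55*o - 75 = (o - 3)*(o^2 - 10*o + 25) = (o - 5)*(o - 3)*(o - 5)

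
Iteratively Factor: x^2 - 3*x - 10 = (x - 5)*(x + 2)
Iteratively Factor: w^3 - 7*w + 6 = (w + 3)*(w^2 - 3*w + 2) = (w - 1)*(w + 3)*(w - 2)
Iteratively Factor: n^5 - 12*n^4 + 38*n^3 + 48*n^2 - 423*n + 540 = (n - 3)*(n^4 - 9*n^3 + 11*n^2 + 81*n - 180) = (n - 3)*(n + 3)*(n^3 - 12*n^2 + 47*n - 60) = (n - 3)^2*(n + 3)*(n^2 - 9*n + 20) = (n - 5)*(n - 3)^2*(n + 3)*(n - 4)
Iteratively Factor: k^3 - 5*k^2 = (k)*(k^2 - 5*k) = k^2*(k - 5)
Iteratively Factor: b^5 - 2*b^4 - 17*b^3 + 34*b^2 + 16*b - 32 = (b + 4)*(b^4 - 6*b^3 + 7*b^2 + 6*b - 8) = (b - 1)*(b + 4)*(b^3 - 5*b^2 + 2*b + 8) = (b - 1)*(b + 1)*(b + 4)*(b^2 - 6*b + 8) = (b - 2)*(b - 1)*(b + 1)*(b + 4)*(b - 4)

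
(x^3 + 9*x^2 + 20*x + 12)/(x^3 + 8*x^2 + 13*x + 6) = (x + 2)/(x + 1)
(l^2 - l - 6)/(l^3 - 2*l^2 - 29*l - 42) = (l - 3)/(l^2 - 4*l - 21)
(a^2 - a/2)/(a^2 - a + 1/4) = 2*a/(2*a - 1)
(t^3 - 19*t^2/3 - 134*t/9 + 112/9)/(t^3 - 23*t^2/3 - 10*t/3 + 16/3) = (t + 7/3)/(t + 1)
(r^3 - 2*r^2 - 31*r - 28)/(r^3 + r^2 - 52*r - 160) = (r^2 - 6*r - 7)/(r^2 - 3*r - 40)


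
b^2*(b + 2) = b^3 + 2*b^2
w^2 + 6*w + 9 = (w + 3)^2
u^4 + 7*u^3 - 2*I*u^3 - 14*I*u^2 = u^2*(u + 7)*(u - 2*I)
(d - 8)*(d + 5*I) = d^2 - 8*d + 5*I*d - 40*I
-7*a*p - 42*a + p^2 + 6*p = (-7*a + p)*(p + 6)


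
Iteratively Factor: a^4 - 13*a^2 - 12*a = (a - 4)*(a^3 + 4*a^2 + 3*a) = (a - 4)*(a + 3)*(a^2 + a) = a*(a - 4)*(a + 3)*(a + 1)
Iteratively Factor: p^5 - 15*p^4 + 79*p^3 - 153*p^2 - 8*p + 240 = (p - 4)*(p^4 - 11*p^3 + 35*p^2 - 13*p - 60) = (p - 4)*(p + 1)*(p^3 - 12*p^2 + 47*p - 60) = (p - 4)^2*(p + 1)*(p^2 - 8*p + 15) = (p - 5)*(p - 4)^2*(p + 1)*(p - 3)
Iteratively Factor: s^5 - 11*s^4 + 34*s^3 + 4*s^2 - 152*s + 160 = (s - 2)*(s^4 - 9*s^3 + 16*s^2 + 36*s - 80) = (s - 5)*(s - 2)*(s^3 - 4*s^2 - 4*s + 16) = (s - 5)*(s - 2)*(s + 2)*(s^2 - 6*s + 8) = (s - 5)*(s - 4)*(s - 2)*(s + 2)*(s - 2)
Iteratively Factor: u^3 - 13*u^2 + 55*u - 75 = (u - 3)*(u^2 - 10*u + 25) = (u - 5)*(u - 3)*(u - 5)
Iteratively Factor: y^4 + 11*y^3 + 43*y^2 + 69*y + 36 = (y + 1)*(y^3 + 10*y^2 + 33*y + 36) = (y + 1)*(y + 3)*(y^2 + 7*y + 12) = (y + 1)*(y + 3)^2*(y + 4)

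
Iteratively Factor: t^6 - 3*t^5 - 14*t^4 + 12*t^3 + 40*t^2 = (t - 2)*(t^5 - t^4 - 16*t^3 - 20*t^2) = t*(t - 2)*(t^4 - t^3 - 16*t^2 - 20*t) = t*(t - 2)*(t + 2)*(t^3 - 3*t^2 - 10*t) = t*(t - 5)*(t - 2)*(t + 2)*(t^2 + 2*t) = t*(t - 5)*(t - 2)*(t + 2)^2*(t)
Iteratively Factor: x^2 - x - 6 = (x + 2)*(x - 3)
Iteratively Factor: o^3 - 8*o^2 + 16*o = (o - 4)*(o^2 - 4*o) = (o - 4)^2*(o)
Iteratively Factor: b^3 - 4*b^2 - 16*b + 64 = (b - 4)*(b^2 - 16) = (b - 4)^2*(b + 4)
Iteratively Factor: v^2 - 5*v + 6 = (v - 2)*(v - 3)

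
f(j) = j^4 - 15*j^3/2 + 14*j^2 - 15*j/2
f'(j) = 4*j^3 - 45*j^2/2 + 28*j - 15/2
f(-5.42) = 2509.04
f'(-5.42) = -1457.11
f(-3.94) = 946.58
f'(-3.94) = -711.75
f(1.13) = 0.21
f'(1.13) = 1.18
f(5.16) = 12.57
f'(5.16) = 87.46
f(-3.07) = 460.81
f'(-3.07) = -421.26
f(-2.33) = 217.82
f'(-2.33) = -245.49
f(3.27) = -22.73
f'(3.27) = -16.67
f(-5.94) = 3355.34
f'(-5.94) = -1806.04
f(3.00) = -18.00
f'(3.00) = -18.00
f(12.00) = 9702.00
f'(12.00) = 4000.50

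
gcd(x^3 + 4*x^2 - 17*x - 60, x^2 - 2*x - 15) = x + 3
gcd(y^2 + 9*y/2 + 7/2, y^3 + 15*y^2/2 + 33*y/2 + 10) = y + 1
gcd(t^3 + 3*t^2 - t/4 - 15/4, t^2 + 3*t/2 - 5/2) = t^2 + 3*t/2 - 5/2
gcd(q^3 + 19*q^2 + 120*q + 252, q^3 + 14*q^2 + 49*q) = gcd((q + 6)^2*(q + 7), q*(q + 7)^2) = q + 7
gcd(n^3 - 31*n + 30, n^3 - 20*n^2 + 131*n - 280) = n - 5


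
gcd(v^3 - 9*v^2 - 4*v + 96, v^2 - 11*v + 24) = v - 8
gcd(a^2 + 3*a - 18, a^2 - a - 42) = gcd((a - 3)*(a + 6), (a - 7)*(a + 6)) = a + 6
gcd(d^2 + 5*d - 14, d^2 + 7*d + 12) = 1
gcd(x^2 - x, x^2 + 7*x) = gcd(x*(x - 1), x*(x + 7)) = x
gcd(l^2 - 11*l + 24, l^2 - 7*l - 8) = l - 8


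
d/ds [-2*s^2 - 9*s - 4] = -4*s - 9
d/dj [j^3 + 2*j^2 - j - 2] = 3*j^2 + 4*j - 1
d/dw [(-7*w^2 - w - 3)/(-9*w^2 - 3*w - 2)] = (12*w^2 - 26*w - 7)/(81*w^4 + 54*w^3 + 45*w^2 + 12*w + 4)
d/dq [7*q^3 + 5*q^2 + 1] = q*(21*q + 10)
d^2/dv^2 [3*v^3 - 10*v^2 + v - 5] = 18*v - 20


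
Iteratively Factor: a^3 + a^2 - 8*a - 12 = (a - 3)*(a^2 + 4*a + 4) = (a - 3)*(a + 2)*(a + 2)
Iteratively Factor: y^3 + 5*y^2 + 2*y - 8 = (y + 2)*(y^2 + 3*y - 4) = (y + 2)*(y + 4)*(y - 1)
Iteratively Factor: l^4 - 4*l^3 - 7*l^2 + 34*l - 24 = (l + 3)*(l^3 - 7*l^2 + 14*l - 8) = (l - 4)*(l + 3)*(l^2 - 3*l + 2) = (l - 4)*(l - 1)*(l + 3)*(l - 2)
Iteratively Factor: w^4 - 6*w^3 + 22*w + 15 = (w - 3)*(w^3 - 3*w^2 - 9*w - 5) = (w - 3)*(w + 1)*(w^2 - 4*w - 5) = (w - 5)*(w - 3)*(w + 1)*(w + 1)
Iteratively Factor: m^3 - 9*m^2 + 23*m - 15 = (m - 1)*(m^2 - 8*m + 15) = (m - 3)*(m - 1)*(m - 5)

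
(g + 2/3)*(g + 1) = g^2 + 5*g/3 + 2/3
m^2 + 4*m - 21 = (m - 3)*(m + 7)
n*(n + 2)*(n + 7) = n^3 + 9*n^2 + 14*n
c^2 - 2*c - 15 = (c - 5)*(c + 3)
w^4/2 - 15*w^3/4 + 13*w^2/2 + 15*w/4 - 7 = (w/2 + 1/2)*(w - 4)*(w - 7/2)*(w - 1)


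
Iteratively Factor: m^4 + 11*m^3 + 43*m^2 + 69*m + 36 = (m + 3)*(m^3 + 8*m^2 + 19*m + 12) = (m + 3)^2*(m^2 + 5*m + 4) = (m + 1)*(m + 3)^2*(m + 4)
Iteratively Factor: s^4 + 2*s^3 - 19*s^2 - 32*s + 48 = (s - 1)*(s^3 + 3*s^2 - 16*s - 48) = (s - 1)*(s + 3)*(s^2 - 16) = (s - 4)*(s - 1)*(s + 3)*(s + 4)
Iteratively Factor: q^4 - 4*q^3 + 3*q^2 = (q - 3)*(q^3 - q^2) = q*(q - 3)*(q^2 - q) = q^2*(q - 3)*(q - 1)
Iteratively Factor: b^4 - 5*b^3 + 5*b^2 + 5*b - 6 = (b - 1)*(b^3 - 4*b^2 + b + 6) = (b - 2)*(b - 1)*(b^2 - 2*b - 3) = (b - 2)*(b - 1)*(b + 1)*(b - 3)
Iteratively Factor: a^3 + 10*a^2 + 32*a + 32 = (a + 2)*(a^2 + 8*a + 16) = (a + 2)*(a + 4)*(a + 4)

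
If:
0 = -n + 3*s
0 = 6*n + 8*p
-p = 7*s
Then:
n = 0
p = 0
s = 0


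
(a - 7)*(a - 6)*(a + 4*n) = a^3 + 4*a^2*n - 13*a^2 - 52*a*n + 42*a + 168*n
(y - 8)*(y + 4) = y^2 - 4*y - 32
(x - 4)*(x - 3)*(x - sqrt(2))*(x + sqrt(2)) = x^4 - 7*x^3 + 10*x^2 + 14*x - 24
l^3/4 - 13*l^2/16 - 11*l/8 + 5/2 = (l/4 + 1/2)*(l - 4)*(l - 5/4)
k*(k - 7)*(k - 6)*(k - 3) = k^4 - 16*k^3 + 81*k^2 - 126*k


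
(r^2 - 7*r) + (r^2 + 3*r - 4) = 2*r^2 - 4*r - 4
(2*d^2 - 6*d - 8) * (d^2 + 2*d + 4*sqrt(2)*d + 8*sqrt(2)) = 2*d^4 - 2*d^3 + 8*sqrt(2)*d^3 - 20*d^2 - 8*sqrt(2)*d^2 - 80*sqrt(2)*d - 16*d - 64*sqrt(2)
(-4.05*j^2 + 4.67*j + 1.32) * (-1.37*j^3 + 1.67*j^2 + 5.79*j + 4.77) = 5.5485*j^5 - 13.1614*j^4 - 17.459*j^3 + 9.9252*j^2 + 29.9187*j + 6.2964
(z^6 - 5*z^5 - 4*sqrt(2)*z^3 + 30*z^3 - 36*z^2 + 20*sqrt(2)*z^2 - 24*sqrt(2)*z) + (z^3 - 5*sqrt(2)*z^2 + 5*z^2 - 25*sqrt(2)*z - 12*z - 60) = z^6 - 5*z^5 - 4*sqrt(2)*z^3 + 31*z^3 - 31*z^2 + 15*sqrt(2)*z^2 - 49*sqrt(2)*z - 12*z - 60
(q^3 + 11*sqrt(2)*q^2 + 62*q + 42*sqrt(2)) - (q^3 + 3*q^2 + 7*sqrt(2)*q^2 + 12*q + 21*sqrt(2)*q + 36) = -3*q^2 + 4*sqrt(2)*q^2 - 21*sqrt(2)*q + 50*q - 36 + 42*sqrt(2)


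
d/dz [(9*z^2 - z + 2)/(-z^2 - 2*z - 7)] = (-19*z^2 - 122*z + 11)/(z^4 + 4*z^3 + 18*z^2 + 28*z + 49)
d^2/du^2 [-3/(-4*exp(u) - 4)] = 3*(exp(u) - 1)*exp(u)/(4*(exp(u) + 1)^3)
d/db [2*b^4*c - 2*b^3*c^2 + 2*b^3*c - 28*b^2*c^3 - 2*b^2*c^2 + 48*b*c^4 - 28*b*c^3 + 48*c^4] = 2*c*(4*b^3 - 3*b^2*c + 3*b^2 - 28*b*c^2 - 2*b*c + 24*c^3 - 14*c^2)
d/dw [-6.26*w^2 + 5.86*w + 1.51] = 5.86 - 12.52*w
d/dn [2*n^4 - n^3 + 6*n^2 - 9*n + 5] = 8*n^3 - 3*n^2 + 12*n - 9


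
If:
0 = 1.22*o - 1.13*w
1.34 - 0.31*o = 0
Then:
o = 4.32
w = 4.67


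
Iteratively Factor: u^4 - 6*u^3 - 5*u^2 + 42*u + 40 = (u + 2)*(u^3 - 8*u^2 + 11*u + 20) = (u - 5)*(u + 2)*(u^2 - 3*u - 4) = (u - 5)*(u + 1)*(u + 2)*(u - 4)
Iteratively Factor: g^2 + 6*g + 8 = (g + 4)*(g + 2)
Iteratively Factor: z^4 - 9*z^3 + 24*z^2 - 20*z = (z - 2)*(z^3 - 7*z^2 + 10*z) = (z - 5)*(z - 2)*(z^2 - 2*z) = z*(z - 5)*(z - 2)*(z - 2)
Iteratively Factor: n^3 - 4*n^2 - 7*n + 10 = (n - 1)*(n^2 - 3*n - 10) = (n - 5)*(n - 1)*(n + 2)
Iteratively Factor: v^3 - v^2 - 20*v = (v)*(v^2 - v - 20) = v*(v + 4)*(v - 5)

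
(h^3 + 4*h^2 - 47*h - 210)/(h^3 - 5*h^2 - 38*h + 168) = (h + 5)/(h - 4)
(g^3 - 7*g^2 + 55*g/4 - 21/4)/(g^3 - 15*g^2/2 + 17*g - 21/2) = (g - 1/2)/(g - 1)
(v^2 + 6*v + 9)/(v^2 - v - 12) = (v + 3)/(v - 4)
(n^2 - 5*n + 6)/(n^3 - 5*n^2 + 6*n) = 1/n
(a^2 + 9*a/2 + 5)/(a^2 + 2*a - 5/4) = 2*(a + 2)/(2*a - 1)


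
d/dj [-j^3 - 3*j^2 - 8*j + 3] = -3*j^2 - 6*j - 8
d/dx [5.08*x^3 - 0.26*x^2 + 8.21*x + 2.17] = 15.24*x^2 - 0.52*x + 8.21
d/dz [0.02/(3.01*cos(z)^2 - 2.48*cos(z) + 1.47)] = (0.1204*cos(z) - 0.0496)*sin(z)/(3.01*cos(z)^2 - 2.48*cos(z) + 1.47)^2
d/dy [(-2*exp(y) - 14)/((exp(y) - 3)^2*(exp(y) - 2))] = 2*(-(exp(y) - 3)*(exp(y) - 2) + (exp(y) - 3)*(exp(y) + 7) + 2*(exp(y) - 2)*(exp(y) + 7))*exp(y)/((exp(y) - 3)^3*(exp(y) - 2)^2)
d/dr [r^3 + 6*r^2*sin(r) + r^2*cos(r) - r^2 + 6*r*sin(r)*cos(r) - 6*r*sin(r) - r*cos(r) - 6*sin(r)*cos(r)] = -r^2*sin(r) + 6*r^2*cos(r) + 3*r^2 + 13*r*sin(r) - 4*r*cos(r) + 6*r*cos(2*r) - 2*r - 6*sin(r) + 3*sin(2*r) - cos(r) - 6*cos(2*r)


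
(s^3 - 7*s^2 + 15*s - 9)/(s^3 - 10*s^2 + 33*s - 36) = (s - 1)/(s - 4)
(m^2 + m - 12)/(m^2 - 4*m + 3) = (m + 4)/(m - 1)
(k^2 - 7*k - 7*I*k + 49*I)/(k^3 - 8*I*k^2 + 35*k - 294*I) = (k - 7)/(k^2 - I*k + 42)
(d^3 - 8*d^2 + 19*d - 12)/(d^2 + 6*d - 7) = (d^2 - 7*d + 12)/(d + 7)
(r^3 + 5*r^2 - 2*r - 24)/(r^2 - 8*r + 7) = (r^3 + 5*r^2 - 2*r - 24)/(r^2 - 8*r + 7)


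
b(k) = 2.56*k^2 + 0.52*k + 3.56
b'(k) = 5.12*k + 0.52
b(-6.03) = 93.51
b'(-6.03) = -30.35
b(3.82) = 42.90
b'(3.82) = 20.08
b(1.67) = 11.57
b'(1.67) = 9.07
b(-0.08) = 3.53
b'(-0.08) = 0.11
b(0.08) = 3.62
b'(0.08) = 0.93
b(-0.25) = 3.59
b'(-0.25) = -0.76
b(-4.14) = 45.28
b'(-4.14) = -20.68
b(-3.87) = 39.89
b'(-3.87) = -19.29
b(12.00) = 378.44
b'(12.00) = 61.96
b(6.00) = 98.84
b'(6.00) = 31.24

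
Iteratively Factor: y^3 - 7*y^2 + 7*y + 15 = (y + 1)*(y^2 - 8*y + 15) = (y - 5)*(y + 1)*(y - 3)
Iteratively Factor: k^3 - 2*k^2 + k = (k)*(k^2 - 2*k + 1) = k*(k - 1)*(k - 1)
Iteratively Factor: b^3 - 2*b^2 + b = (b - 1)*(b^2 - b) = (b - 1)^2*(b)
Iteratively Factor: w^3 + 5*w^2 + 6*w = (w + 3)*(w^2 + 2*w) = (w + 2)*(w + 3)*(w)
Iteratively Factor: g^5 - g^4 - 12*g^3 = (g + 3)*(g^4 - 4*g^3) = g*(g + 3)*(g^3 - 4*g^2) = g*(g - 4)*(g + 3)*(g^2) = g^2*(g - 4)*(g + 3)*(g)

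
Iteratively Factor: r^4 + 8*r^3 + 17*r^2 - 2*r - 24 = (r - 1)*(r^3 + 9*r^2 + 26*r + 24) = (r - 1)*(r + 3)*(r^2 + 6*r + 8) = (r - 1)*(r + 3)*(r + 4)*(r + 2)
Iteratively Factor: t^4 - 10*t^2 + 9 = (t - 1)*(t^3 + t^2 - 9*t - 9) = (t - 1)*(t + 1)*(t^2 - 9) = (t - 1)*(t + 1)*(t + 3)*(t - 3)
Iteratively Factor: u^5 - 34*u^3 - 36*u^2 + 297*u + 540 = (u + 3)*(u^4 - 3*u^3 - 25*u^2 + 39*u + 180) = (u + 3)^2*(u^3 - 6*u^2 - 7*u + 60) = (u - 4)*(u + 3)^2*(u^2 - 2*u - 15) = (u - 5)*(u - 4)*(u + 3)^2*(u + 3)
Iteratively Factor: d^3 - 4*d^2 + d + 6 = (d - 3)*(d^2 - d - 2) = (d - 3)*(d - 2)*(d + 1)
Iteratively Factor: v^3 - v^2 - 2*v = (v + 1)*(v^2 - 2*v) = (v - 2)*(v + 1)*(v)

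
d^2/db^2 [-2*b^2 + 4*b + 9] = -4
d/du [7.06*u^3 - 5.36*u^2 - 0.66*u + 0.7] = 21.18*u^2 - 10.72*u - 0.66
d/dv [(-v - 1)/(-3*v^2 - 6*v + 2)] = (3*v^2 + 6*v - 6*(v + 1)^2 - 2)/(3*v^2 + 6*v - 2)^2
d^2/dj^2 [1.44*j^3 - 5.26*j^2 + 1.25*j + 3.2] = 8.64*j - 10.52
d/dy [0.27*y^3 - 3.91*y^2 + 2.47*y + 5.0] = 0.81*y^2 - 7.82*y + 2.47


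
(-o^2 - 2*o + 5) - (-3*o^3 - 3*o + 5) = 3*o^3 - o^2 + o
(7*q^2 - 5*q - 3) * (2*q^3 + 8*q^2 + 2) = 14*q^5 + 46*q^4 - 46*q^3 - 10*q^2 - 10*q - 6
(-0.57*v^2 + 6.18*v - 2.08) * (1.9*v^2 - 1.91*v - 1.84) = -1.083*v^4 + 12.8307*v^3 - 14.707*v^2 - 7.3984*v + 3.8272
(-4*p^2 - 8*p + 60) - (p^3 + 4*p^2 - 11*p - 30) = -p^3 - 8*p^2 + 3*p + 90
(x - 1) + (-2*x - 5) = -x - 6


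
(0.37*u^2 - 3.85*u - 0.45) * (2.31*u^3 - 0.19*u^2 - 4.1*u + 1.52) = 0.8547*u^5 - 8.9638*u^4 - 1.825*u^3 + 16.4329*u^2 - 4.007*u - 0.684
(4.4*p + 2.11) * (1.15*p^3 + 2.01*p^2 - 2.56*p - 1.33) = 5.06*p^4 + 11.2705*p^3 - 7.0229*p^2 - 11.2536*p - 2.8063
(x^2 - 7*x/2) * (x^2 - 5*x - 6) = x^4 - 17*x^3/2 + 23*x^2/2 + 21*x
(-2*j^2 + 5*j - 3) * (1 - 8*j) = 16*j^3 - 42*j^2 + 29*j - 3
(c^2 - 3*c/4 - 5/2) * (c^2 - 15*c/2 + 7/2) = c^4 - 33*c^3/4 + 53*c^2/8 + 129*c/8 - 35/4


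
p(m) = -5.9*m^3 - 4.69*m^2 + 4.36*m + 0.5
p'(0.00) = 4.36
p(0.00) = 0.50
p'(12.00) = -2657.00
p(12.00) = -10817.74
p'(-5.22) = -428.97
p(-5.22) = 689.14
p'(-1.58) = -25.01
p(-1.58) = 5.17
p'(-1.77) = -34.49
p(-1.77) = 10.81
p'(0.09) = 3.37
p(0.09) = 0.85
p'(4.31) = -364.86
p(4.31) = -540.20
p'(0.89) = -18.01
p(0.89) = -3.49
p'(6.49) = -802.04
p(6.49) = -1781.57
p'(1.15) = -29.84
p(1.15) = -9.66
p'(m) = -17.7*m^2 - 9.38*m + 4.36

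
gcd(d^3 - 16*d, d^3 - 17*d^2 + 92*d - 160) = d - 4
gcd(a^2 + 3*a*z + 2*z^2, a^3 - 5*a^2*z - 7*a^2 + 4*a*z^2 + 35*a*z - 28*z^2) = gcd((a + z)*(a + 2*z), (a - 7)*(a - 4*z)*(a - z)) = 1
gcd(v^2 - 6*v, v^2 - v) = v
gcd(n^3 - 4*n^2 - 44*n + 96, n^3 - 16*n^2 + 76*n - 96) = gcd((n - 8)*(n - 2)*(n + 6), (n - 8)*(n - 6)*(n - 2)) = n^2 - 10*n + 16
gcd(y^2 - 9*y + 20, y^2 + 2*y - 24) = y - 4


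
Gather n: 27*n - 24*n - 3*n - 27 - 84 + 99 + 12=0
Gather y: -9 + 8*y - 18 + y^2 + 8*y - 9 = y^2 + 16*y - 36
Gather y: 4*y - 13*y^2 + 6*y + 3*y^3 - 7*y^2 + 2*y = 3*y^3 - 20*y^2 + 12*y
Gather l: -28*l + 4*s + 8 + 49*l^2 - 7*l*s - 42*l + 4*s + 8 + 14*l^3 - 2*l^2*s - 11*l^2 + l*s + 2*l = 14*l^3 + l^2*(38 - 2*s) + l*(-6*s - 68) + 8*s + 16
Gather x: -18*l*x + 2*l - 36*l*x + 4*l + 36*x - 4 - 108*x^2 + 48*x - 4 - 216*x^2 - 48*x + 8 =6*l - 324*x^2 + x*(36 - 54*l)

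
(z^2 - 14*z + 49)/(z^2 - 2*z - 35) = (z - 7)/(z + 5)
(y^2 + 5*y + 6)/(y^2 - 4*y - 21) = (y + 2)/(y - 7)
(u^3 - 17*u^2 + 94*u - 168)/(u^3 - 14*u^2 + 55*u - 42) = (u - 4)/(u - 1)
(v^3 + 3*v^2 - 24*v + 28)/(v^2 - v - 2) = (v^2 + 5*v - 14)/(v + 1)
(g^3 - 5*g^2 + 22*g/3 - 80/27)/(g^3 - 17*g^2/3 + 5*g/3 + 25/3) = (9*g^2 - 30*g + 16)/(9*(g^2 - 4*g - 5))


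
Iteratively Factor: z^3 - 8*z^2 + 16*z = (z)*(z^2 - 8*z + 16) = z*(z - 4)*(z - 4)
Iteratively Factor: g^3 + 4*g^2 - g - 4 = (g - 1)*(g^2 + 5*g + 4) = (g - 1)*(g + 1)*(g + 4)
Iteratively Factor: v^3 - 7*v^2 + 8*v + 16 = (v - 4)*(v^2 - 3*v - 4) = (v - 4)*(v + 1)*(v - 4)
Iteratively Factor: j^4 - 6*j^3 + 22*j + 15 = (j + 1)*(j^3 - 7*j^2 + 7*j + 15) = (j - 3)*(j + 1)*(j^2 - 4*j - 5) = (j - 5)*(j - 3)*(j + 1)*(j + 1)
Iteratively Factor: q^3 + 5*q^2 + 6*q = (q + 3)*(q^2 + 2*q) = q*(q + 3)*(q + 2)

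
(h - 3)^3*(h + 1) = h^4 - 8*h^3 + 18*h^2 - 27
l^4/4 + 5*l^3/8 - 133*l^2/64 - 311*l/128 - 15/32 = (l/4 + 1)*(l - 5/2)*(l + 1/4)*(l + 3/4)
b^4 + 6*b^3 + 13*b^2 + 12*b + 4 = (b + 1)^2*(b + 2)^2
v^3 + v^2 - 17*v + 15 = (v - 3)*(v - 1)*(v + 5)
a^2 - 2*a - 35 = (a - 7)*(a + 5)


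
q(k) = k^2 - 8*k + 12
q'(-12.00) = -32.00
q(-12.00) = 252.00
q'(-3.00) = -14.00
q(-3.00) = 45.00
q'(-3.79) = -15.58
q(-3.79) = 56.68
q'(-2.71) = -13.42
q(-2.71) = 41.02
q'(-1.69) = -11.38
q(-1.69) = 28.38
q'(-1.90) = -11.80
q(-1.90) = 30.81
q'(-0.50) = -9.00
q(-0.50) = 16.25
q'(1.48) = -5.04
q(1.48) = 2.35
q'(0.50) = -7.00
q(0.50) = 8.25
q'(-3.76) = -15.52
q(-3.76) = 56.22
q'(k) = 2*k - 8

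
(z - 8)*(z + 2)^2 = z^3 - 4*z^2 - 28*z - 32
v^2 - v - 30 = (v - 6)*(v + 5)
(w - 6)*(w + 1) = w^2 - 5*w - 6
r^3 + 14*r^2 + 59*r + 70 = (r + 2)*(r + 5)*(r + 7)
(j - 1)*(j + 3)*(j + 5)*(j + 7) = j^4 + 14*j^3 + 56*j^2 + 34*j - 105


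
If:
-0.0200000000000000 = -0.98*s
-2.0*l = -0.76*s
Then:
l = 0.01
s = 0.02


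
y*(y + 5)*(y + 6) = y^3 + 11*y^2 + 30*y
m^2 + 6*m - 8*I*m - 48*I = (m + 6)*(m - 8*I)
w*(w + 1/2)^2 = w^3 + w^2 + w/4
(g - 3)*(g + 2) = g^2 - g - 6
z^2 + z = z*(z + 1)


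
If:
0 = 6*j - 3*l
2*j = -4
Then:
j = -2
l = -4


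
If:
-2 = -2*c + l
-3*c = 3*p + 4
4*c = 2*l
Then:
No Solution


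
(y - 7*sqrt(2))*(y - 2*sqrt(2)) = y^2 - 9*sqrt(2)*y + 28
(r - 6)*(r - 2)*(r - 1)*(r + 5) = r^4 - 4*r^3 - 25*r^2 + 88*r - 60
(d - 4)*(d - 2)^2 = d^3 - 8*d^2 + 20*d - 16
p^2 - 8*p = p*(p - 8)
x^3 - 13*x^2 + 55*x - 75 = (x - 5)^2*(x - 3)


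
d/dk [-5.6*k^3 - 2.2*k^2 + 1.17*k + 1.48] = -16.8*k^2 - 4.4*k + 1.17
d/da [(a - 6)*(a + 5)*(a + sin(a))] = (a - 6)*(a + 5)*(cos(a) + 1) + (a - 6)*(a + sin(a)) + (a + 5)*(a + sin(a))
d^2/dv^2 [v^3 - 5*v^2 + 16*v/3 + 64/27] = 6*v - 10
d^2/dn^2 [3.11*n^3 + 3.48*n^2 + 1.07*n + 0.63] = 18.66*n + 6.96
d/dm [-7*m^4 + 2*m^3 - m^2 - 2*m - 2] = -28*m^3 + 6*m^2 - 2*m - 2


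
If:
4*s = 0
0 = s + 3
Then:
No Solution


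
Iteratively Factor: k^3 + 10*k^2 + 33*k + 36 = (k + 4)*(k^2 + 6*k + 9) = (k + 3)*(k + 4)*(k + 3)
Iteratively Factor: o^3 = (o)*(o^2) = o^2*(o)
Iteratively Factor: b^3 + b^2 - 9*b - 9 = (b + 3)*(b^2 - 2*b - 3) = (b + 1)*(b + 3)*(b - 3)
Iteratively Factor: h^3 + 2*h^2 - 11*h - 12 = (h - 3)*(h^2 + 5*h + 4) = (h - 3)*(h + 1)*(h + 4)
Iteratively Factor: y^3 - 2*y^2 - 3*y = (y - 3)*(y^2 + y) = y*(y - 3)*(y + 1)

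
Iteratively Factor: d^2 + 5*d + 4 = (d + 1)*(d + 4)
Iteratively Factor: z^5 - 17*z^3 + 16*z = (z - 4)*(z^4 + 4*z^3 - z^2 - 4*z) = z*(z - 4)*(z^3 + 4*z^2 - z - 4) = z*(z - 4)*(z - 1)*(z^2 + 5*z + 4) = z*(z - 4)*(z - 1)*(z + 4)*(z + 1)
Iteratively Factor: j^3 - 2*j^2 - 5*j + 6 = (j + 2)*(j^2 - 4*j + 3) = (j - 3)*(j + 2)*(j - 1)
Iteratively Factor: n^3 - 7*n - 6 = (n + 1)*(n^2 - n - 6) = (n - 3)*(n + 1)*(n + 2)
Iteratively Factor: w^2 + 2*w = (w)*(w + 2)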